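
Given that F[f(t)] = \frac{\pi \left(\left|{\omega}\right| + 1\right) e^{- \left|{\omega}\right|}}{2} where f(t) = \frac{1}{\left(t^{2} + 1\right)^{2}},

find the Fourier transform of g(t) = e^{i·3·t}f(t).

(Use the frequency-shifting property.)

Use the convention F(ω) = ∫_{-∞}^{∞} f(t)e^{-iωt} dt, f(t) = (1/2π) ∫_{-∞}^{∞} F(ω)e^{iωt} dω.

F[g](ω) = \frac{\pi \left(\left|{\omega - 3}\right| + 1\right) e^{- \left|{\omega - 3}\right|}}{2}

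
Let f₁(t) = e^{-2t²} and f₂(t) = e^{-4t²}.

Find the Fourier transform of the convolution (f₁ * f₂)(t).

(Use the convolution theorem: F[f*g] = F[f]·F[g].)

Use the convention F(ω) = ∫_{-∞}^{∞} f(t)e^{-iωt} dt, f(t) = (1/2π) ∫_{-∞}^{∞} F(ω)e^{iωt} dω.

F[f₁*f₂](ω) = \frac{\sqrt{2} \pi e^{- \frac{3 \omega^{2}}{16}}}{4}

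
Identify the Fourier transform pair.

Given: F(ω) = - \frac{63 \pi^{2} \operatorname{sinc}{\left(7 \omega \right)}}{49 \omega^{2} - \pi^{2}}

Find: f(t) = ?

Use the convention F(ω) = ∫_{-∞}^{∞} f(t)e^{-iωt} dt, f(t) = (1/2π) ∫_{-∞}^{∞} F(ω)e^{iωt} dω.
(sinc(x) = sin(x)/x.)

f(t) = 9 \left(\begin{cases} \cos^{2}{\left(\frac{\pi t}{14} \right)} & \text{for}\: \left|{t}\right| < 7 \\0 & \text{otherwise} \end{cases}\right)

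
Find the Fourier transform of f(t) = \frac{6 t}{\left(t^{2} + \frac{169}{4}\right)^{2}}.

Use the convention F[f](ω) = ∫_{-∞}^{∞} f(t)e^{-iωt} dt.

F(ω) = - \frac{6 i \pi \omega e^{- \frac{13 \left|{\omega}\right|}{2}}}{13}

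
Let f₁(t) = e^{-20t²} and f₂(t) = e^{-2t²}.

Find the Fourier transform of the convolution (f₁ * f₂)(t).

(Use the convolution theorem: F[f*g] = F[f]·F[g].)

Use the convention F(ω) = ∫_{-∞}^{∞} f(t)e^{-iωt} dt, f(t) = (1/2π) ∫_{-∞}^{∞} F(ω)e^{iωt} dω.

F[f₁*f₂](ω) = \frac{\sqrt{10} \pi e^{- \frac{11 \omega^{2}}{80}}}{20}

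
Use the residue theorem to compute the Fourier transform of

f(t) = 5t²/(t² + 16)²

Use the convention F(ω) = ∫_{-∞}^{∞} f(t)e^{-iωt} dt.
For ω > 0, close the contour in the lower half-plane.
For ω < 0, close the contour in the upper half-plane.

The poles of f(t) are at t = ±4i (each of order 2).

Let g(z) = f(z)e^{-iωz}; for large |z| the factor e^{-iωz} decays in the lower half-plane when ω > 0 and in the upper half-plane when ω < 0.

Case ω > 0 (lower half-plane, clockwise contour ⇒ F(ω) = -2πi·ΣRes):
  Res_{z = - 4 i} g(z) = \frac{5 i \left(1 - 4 \omega\right) e^{- 4 \omega}}{16} (pole of order 2)
  F(ω) = -2πi·ΣRes = \frac{5 \pi \left(1 - 4 \omega\right) e^{- 4 \omega}}{8}

Case ω < 0 (upper half-plane, counterclockwise contour ⇒ F(ω) = +2πi·ΣRes):
  Res_{z = 4 i} g(z) = \frac{5 i \left(- 4 \omega - 1\right) e^{4 \omega}}{16} (pole of order 2)
  F(ω) = 2πi·ΣRes = \frac{5 \pi \left(4 \omega + 1\right) e^{4 \omega}}{8}

Both cases combine into a single formula in |ω|:

F(ω) = \frac{5 \pi \left(1 - 4 \left|{\omega}\right|\right) e^{- 4 \left|{\omega}\right|}}{8}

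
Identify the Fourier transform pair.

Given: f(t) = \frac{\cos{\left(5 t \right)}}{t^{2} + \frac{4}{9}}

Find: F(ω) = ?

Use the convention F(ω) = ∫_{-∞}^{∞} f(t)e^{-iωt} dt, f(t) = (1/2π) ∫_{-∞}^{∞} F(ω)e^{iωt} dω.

F(ω) = \frac{3 \pi e^{- \frac{2 \left|{\omega + 5}\right|}{3}}}{4} + \frac{3 \pi e^{- \frac{2 \left|{\omega - 5}\right|}{3}}}{4}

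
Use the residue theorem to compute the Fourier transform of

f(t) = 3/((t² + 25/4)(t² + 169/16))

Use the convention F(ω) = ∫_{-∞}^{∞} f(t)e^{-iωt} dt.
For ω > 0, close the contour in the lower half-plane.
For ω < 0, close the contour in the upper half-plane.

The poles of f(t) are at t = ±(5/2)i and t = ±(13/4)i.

Let g(z) = f(z)e^{-iωz}; for large |z| the factor e^{-iωz} decays in the lower half-plane when ω > 0 and in the upper half-plane when ω < 0.

Case ω > 0 (lower half-plane, clockwise contour ⇒ F(ω) = -2πi·ΣRes):
  Res_{z = - \frac{5 i}{2}} g(z) = \frac{16 i e^{- \frac{5 \omega}{2}}}{115}
  Res_{z = - \frac{13 i}{4}} g(z) = - \frac{32 i e^{- \frac{13 \omega}{4}}}{299}
  F(ω) = -2πi·ΣRes = \frac{32 \pi e^{- \frac{5 \omega}{2}}}{115} - \frac{64 \pi e^{- \frac{13 \omega}{4}}}{299}

Case ω < 0 (upper half-plane, counterclockwise contour ⇒ F(ω) = +2πi·ΣRes):
  Res_{z = \frac{5 i}{2}} g(z) = - \frac{16 i e^{\frac{5 \omega}{2}}}{115}
  Res_{z = \frac{13 i}{4}} g(z) = \frac{32 i e^{\frac{13 \omega}{4}}}{299}
  F(ω) = 2πi·ΣRes = \frac{32 \pi \left(- 10 e^{\frac{13 \omega}{4}} + 13 e^{\frac{5 \omega}{2}}\right)}{1495}

Both cases combine into a single formula in |ω|:

F(ω) = \frac{32 \pi e^{- \frac{5 \left|{\omega}\right|}{2}}}{115} - \frac{64 \pi e^{- \frac{13 \left|{\omega}\right|}{4}}}{299}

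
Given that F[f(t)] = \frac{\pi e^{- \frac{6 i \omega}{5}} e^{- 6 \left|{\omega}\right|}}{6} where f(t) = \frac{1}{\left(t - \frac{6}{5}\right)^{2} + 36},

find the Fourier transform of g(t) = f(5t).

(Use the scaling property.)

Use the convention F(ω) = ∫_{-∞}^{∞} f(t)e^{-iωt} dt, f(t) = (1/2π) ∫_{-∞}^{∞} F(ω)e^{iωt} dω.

F[g](ω) = \frac{\pi e^{- \frac{6 i \omega}{25} - \frac{6 \left|{\omega}\right|}{5}}}{30}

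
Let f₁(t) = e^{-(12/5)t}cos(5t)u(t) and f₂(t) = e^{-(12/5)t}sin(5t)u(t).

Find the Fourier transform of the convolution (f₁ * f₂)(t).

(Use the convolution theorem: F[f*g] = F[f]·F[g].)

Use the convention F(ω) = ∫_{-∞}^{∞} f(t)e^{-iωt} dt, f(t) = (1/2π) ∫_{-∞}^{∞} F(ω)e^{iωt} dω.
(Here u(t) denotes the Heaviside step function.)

F[f₁*f₂](ω) = \frac{625 \left(5 i \omega + 12\right)}{\left(\left(5 i \omega + 12\right)^{2} + 625\right)^{2}}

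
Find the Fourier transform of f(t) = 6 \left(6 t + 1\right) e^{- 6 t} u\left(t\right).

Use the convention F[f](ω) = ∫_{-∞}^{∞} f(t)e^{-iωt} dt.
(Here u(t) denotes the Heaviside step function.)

F(ω) = \frac{6 \left(- i \omega - 12\right)}{\omega^{2} - 12 i \omega - 36}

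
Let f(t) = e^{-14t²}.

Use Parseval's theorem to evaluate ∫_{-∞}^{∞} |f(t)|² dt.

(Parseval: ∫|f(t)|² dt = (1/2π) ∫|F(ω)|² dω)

∫|f(t)|² dt = \frac{\sqrt{7} \sqrt{\pi}}{14}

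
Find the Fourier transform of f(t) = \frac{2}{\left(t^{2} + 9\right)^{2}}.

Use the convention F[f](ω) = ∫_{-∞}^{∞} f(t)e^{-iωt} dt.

F(ω) = \frac{\pi \left(3 \left|{\omega}\right| + 1\right) e^{- 3 \left|{\omega}\right|}}{27}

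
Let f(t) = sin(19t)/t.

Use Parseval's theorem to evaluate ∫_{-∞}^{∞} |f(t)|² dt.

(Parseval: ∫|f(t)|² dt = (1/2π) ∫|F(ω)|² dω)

∫|f(t)|² dt = 19 \pi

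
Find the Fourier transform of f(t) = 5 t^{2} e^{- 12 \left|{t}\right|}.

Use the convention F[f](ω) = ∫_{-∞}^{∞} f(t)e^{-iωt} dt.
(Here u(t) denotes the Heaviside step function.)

F(ω) = \frac{720 \left(48 - \omega^{2}\right)}{\left(\omega^{2} + 144\right)^{3}}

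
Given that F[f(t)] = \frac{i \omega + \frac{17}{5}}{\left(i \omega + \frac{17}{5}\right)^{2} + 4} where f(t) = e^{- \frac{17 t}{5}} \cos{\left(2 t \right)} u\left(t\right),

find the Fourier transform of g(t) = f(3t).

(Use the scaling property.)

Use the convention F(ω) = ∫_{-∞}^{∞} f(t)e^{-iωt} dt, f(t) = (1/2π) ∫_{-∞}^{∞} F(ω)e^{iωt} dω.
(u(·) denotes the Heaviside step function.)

F[g](ω) = \frac{5 \left(5 i \omega + 51\right)}{\left(5 i \omega + 51\right)^{2} + 900}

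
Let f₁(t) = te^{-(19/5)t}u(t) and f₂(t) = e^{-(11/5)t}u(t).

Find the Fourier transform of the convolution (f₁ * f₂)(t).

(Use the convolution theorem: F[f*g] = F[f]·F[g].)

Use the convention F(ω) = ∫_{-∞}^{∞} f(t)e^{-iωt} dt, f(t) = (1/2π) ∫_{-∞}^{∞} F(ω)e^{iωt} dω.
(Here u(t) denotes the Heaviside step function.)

F[f₁*f₂](ω) = \frac{125}{\left(5 i \omega + 11\right) \left(5 i \omega + 19\right)^{2}}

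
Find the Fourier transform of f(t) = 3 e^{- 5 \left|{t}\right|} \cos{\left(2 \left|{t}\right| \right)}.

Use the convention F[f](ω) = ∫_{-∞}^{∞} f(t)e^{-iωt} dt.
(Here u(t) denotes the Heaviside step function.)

F(ω) = \frac{30 \left(\omega^{2} + 29\right)}{\omega^{4} + 42 \omega^{2} + 841}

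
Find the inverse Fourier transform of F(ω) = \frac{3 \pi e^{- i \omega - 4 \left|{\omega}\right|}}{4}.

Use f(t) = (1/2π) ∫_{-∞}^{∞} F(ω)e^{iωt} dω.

f(t) = \frac{3}{\left(t - 1\right)^{2} + 16}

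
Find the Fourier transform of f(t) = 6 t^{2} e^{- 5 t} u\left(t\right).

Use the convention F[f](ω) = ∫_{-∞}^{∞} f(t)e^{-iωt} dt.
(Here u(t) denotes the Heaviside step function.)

F(ω) = \frac{12}{\left(i \omega + 5\right)^{3}}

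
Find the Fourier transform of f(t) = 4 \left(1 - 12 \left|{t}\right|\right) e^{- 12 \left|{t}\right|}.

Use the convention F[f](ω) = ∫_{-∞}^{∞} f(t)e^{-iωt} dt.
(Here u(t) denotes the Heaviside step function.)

F(ω) = \frac{192 \omega^{2}}{\left(\omega^{2} + 144\right)^{2}}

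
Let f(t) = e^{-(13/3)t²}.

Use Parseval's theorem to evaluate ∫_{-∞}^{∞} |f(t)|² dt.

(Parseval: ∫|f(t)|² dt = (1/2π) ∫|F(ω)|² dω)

∫|f(t)|² dt = \frac{\sqrt{78} \sqrt{\pi}}{26}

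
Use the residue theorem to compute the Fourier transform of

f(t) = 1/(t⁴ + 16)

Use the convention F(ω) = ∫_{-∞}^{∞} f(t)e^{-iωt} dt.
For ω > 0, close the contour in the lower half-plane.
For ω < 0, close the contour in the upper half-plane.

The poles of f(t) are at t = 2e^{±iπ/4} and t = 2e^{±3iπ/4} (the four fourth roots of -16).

Let g(z) = f(z)e^{-iωz}; for large |z| the factor e^{-iωz} decays in the lower half-plane when ω > 0 and in the upper half-plane when ω < 0.

Case ω > 0 (lower half-plane, clockwise contour ⇒ F(ω) = -2πi·ΣRes):
  Res_{z = - \sqrt{2} - \sqrt{2} i} g(z) = \frac{\sqrt{2} i \left(1 - i\right) e^{\sqrt{2} \omega \left(-1 + i\right)}}{64}
  Res_{z = \sqrt{2} - \sqrt{2} i} g(z) = \frac{\sqrt{2} i \left(1 + i\right) e^{- \sqrt{2} \omega \left(1 + i\right)}}{64}
  F(ω) = -2πi·ΣRes = \frac{\sqrt{2} \pi \left(1 - i\right) \left(e^{2 \sqrt{2} i \omega} + i\right) e^{- \sqrt{2} \omega \left(1 + i\right)}}{32} = \frac{\pi e^{- \sqrt{2} \omega} \sin{\left(\sqrt{2} \omega + \frac{\pi}{4} \right)}}{8}

Case ω < 0 (upper half-plane, counterclockwise contour ⇒ F(ω) = +2πi·ΣRes):
  Res_{z = \sqrt{2} + \sqrt{2} i} g(z) = \frac{\sqrt{2} i \left(-1 + i\right) e^{\sqrt{2} \omega \left(1 - i\right)}}{64}
  Res_{z = - \sqrt{2} + \sqrt{2} i} g(z) = \frac{\sqrt{2} \left(1 - i\right) e^{\sqrt{2} \omega \left(1 + i\right)}}{64}
  F(ω) = 2πi·ΣRes = - \frac{\sqrt{2} i \pi \left(i \left(1 - i\right) e^{\sqrt{2} \omega \left(1 - i\right)} - \left(1 - i\right) e^{\sqrt{2} \omega \left(1 + i\right)}\right)}{32} = \frac{\pi e^{\sqrt{2} \omega} \cos{\left(\sqrt{2} \omega + \frac{\pi}{4} \right)}}{8}

Both cases combine into a single formula in |ω|:

F(ω) = \frac{\pi e^{- \sqrt{2} \left|{\omega}\right|} \sin{\left(\sqrt{2} \left|{\omega}\right| + \frac{\pi}{4} \right)}}{8}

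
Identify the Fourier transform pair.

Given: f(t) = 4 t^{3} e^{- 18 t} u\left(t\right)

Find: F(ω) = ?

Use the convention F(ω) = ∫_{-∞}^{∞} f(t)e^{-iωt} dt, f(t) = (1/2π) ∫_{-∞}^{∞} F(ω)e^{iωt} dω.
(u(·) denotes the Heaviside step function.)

F(ω) = \frac{24}{\left(i \omega + 18\right)^{4}}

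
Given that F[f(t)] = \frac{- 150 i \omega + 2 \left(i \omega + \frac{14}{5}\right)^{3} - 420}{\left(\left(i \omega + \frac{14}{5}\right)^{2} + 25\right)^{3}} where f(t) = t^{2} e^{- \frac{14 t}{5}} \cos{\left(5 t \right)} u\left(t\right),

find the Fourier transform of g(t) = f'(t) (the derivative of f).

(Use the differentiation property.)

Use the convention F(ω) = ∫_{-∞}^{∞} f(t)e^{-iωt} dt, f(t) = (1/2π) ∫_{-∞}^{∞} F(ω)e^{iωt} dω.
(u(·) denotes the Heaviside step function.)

F[g](ω) = - \frac{250 i \omega \left(9375 i \omega - \left(5 i \omega + 14\right)^{3} + 26250\right)}{\left(\left(5 i \omega + 14\right)^{2} + 625\right)^{3}}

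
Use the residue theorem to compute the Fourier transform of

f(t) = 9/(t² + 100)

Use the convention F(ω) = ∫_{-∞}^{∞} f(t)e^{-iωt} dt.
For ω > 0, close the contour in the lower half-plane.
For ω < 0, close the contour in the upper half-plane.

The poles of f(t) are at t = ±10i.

Let g(z) = f(z)e^{-iωz}; for large |z| the factor e^{-iωz} decays in the lower half-plane when ω > 0 and in the upper half-plane when ω < 0.

Case ω > 0 (lower half-plane, clockwise contour ⇒ F(ω) = -2πi·ΣRes):
  Res_{z = - 10 i} g(z) = \frac{9 i e^{- 10 \omega}}{20}
  F(ω) = -2πi·ΣRes = \frac{9 \pi e^{- 10 \omega}}{10}

Case ω < 0 (upper half-plane, counterclockwise contour ⇒ F(ω) = +2πi·ΣRes):
  Res_{z = 10 i} g(z) = - \frac{9 i e^{10 \omega}}{20}
  F(ω) = 2πi·ΣRes = \frac{9 \pi e^{10 \omega}}{10}

Both cases combine into a single formula in |ω|:

F(ω) = \frac{9 \pi e^{- 10 \left|{\omega}\right|}}{10}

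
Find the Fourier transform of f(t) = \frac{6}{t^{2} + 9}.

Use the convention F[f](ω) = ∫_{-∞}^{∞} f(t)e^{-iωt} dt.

F(ω) = 2 \pi e^{- 3 \left|{\omega}\right|}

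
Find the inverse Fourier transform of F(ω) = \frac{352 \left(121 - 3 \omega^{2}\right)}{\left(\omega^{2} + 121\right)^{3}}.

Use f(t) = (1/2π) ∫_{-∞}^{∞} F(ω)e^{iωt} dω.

f(t) = 8 t^{2} e^{- 11 \left|{t}\right|}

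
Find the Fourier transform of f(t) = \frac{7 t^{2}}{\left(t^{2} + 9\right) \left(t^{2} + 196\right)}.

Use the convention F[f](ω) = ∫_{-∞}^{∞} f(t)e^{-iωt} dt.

F(ω) = \frac{7 \pi \left(14 - 3 e^{11 \left|{\omega}\right|}\right) e^{- 14 \left|{\omega}\right|}}{187}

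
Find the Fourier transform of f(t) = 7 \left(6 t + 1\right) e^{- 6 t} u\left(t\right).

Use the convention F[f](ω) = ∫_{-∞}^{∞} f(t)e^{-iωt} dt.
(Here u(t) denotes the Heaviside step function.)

F(ω) = \frac{7 \left(- i \omega - 12\right)}{\omega^{2} - 12 i \omega - 36}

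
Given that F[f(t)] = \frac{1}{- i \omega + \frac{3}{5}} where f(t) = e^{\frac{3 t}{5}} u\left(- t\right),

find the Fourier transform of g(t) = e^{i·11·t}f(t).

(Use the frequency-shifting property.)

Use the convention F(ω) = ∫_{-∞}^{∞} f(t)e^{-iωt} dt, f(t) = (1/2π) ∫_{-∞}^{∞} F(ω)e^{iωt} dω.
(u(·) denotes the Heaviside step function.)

F[g](ω) = - \frac{5}{5 i \left(\omega - 11\right) - 3}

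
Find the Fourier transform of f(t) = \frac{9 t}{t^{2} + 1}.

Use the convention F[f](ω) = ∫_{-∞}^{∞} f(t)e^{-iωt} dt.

F(ω) = - 9 i \pi e^{- \left|{\omega}\right|} \operatorname{sign}{\left(\omega \right)}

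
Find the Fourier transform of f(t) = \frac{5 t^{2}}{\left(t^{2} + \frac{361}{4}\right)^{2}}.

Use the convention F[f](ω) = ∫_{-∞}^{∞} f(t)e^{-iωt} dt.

F(ω) = \frac{5 \pi \left(2 - 19 \left|{\omega}\right|\right) e^{- \frac{19 \left|{\omega}\right|}{2}}}{38}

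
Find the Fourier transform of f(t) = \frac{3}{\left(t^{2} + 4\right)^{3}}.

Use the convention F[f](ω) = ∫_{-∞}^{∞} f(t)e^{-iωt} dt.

F(ω) = \frac{3 \pi \left(4 \omega^{2} + 6 \left|{\omega}\right| + 3\right) e^{- 2 \left|{\omega}\right|}}{256}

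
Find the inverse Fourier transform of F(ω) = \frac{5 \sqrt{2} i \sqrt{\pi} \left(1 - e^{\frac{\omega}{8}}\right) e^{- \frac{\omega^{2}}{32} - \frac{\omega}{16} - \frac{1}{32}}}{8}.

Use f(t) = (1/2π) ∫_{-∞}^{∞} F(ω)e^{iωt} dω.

f(t) = 5 e^{- 8 t^{2}} \sin{\left(t \right)}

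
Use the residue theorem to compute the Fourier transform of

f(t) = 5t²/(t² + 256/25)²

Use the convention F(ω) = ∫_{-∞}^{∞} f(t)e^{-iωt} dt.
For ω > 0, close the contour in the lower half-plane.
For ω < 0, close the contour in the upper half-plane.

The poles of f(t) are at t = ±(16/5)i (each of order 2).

Let g(z) = f(z)e^{-iωz}; for large |z| the factor e^{-iωz} decays in the lower half-plane when ω > 0 and in the upper half-plane when ω < 0.

Case ω > 0 (lower half-plane, clockwise contour ⇒ F(ω) = -2πi·ΣRes):
  Res_{z = - \frac{16 i}{5}} g(z) = \frac{5 i \left(5 - 16 \omega\right) e^{- \frac{16 \omega}{5}}}{64} (pole of order 2)
  F(ω) = -2πi·ΣRes = \frac{5 \pi \left(5 - 16 \omega\right) e^{- \frac{16 \omega}{5}}}{32}

Case ω < 0 (upper half-plane, counterclockwise contour ⇒ F(ω) = +2πi·ΣRes):
  Res_{z = \frac{16 i}{5}} g(z) = \frac{5 i \left(- 16 \omega - 5\right) e^{\frac{16 \omega}{5}}}{64} (pole of order 2)
  F(ω) = 2πi·ΣRes = \frac{5 \pi \left(16 \omega + 5\right) e^{\frac{16 \omega}{5}}}{32}

Both cases combine into a single formula in |ω|:

F(ω) = \frac{5 \pi \left(5 - 16 \left|{\omega}\right|\right) e^{- \frac{16 \left|{\omega}\right|}{5}}}{32}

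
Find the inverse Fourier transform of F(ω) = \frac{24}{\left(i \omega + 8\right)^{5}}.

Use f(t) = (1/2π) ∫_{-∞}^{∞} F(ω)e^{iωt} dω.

f(t) = t^{4} e^{- 8 t} u\left(t\right)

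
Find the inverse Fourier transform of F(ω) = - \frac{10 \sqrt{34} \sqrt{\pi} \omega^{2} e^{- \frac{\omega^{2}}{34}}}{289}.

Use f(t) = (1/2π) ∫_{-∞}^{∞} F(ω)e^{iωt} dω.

f(t) = 5 \left(34 t^{2} - 2\right) e^{- \frac{17 t^{2}}{2}}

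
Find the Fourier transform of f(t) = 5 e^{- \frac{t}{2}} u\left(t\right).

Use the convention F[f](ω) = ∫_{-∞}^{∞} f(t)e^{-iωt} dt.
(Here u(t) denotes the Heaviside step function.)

F(ω) = \frac{10}{2 i \omega + 1}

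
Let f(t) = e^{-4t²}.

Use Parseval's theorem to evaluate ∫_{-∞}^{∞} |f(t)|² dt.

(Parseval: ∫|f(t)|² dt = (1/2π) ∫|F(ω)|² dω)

∫|f(t)|² dt = \frac{\sqrt{2} \sqrt{\pi}}{4}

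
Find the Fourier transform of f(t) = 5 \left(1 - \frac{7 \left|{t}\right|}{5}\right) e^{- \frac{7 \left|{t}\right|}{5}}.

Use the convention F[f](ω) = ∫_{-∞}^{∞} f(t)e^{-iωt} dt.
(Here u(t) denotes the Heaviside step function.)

F(ω) = \frac{17500 \omega^{2}}{\left(25 \omega^{2} + 49\right)^{2}}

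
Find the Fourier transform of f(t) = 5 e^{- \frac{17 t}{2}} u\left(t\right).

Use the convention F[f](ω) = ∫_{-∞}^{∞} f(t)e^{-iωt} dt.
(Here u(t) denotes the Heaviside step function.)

F(ω) = \frac{10}{2 i \omega + 17}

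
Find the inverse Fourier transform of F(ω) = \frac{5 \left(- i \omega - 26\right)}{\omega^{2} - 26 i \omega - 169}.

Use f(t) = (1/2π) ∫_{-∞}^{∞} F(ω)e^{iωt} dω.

f(t) = 5 \left(13 t + 1\right) e^{- 13 t} u\left(t\right)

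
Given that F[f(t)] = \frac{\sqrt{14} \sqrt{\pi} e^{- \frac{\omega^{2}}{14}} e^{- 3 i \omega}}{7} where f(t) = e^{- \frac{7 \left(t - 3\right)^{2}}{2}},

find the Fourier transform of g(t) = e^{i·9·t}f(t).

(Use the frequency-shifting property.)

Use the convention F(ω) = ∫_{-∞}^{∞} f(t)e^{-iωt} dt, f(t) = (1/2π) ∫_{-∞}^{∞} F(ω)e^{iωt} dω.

F[g](ω) = \frac{\sqrt{14} \sqrt{\pi} e^{- \frac{\left(\omega - 9\right) \left(\omega - 9 + 42 i\right)}{14}}}{7}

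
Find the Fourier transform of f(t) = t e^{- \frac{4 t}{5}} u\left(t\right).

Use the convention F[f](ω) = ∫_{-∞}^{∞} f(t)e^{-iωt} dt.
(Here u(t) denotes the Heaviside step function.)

F(ω) = \frac{25}{\left(5 i \omega + 4\right)^{2}}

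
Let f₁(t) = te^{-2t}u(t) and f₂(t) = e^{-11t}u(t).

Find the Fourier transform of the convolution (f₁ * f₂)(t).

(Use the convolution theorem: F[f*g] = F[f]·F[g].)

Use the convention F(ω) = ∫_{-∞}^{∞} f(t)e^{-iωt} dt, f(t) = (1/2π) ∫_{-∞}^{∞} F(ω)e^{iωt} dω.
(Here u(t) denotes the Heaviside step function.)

F[f₁*f₂](ω) = \frac{1}{\left(i \omega + 2\right)^{2} \left(i \omega + 11\right)}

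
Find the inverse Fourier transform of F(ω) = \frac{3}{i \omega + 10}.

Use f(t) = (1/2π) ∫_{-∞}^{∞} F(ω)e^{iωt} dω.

f(t) = 3 e^{- 10 t} u\left(t\right)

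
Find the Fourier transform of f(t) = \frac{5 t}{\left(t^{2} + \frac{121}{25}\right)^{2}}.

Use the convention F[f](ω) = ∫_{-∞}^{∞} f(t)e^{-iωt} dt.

F(ω) = - \frac{25 i \pi \omega e^{- \frac{11 \left|{\omega}\right|}{5}}}{22}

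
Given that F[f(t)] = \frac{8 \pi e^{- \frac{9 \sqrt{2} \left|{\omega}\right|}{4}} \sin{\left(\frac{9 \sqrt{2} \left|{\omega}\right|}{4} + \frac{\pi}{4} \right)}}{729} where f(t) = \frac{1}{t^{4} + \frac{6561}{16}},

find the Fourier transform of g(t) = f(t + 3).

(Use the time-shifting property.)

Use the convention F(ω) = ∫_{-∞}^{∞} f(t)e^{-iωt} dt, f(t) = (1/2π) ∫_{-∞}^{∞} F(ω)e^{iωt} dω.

F[g](ω) = \frac{8 \pi e^{3 i \omega - \frac{9 \sqrt{2} \left|{\omega}\right|}{4}} \sin{\left(\frac{9 \sqrt{2} \left|{\omega}\right|}{4} + \frac{\pi}{4} \right)}}{729}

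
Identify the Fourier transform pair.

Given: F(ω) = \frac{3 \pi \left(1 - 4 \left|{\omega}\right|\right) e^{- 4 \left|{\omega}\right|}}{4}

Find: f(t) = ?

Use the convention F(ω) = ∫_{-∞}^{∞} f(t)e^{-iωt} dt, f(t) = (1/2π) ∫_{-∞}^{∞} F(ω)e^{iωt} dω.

f(t) = \frac{6 t^{2}}{\left(t^{2} + 16\right)^{2}}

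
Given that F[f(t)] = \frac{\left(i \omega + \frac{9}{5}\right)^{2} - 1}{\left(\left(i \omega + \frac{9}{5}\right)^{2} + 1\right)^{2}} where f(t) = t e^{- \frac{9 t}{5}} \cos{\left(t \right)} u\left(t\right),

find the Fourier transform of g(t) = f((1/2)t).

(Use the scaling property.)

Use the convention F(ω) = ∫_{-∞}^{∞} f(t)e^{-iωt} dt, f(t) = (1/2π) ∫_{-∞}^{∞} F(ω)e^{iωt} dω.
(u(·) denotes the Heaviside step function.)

F[g](ω) = \frac{50 \left(\left(10 i \omega + 9\right)^{2} - 25\right)}{\left(\left(10 i \omega + 9\right)^{2} + 25\right)^{2}}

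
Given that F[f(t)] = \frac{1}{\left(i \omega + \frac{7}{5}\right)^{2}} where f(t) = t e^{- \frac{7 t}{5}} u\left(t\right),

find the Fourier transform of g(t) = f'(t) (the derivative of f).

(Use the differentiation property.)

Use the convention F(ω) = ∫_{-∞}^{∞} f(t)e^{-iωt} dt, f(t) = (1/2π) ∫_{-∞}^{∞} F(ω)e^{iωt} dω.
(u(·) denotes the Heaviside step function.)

F[g](ω) = \frac{25 i \omega}{\left(5 i \omega + 7\right)^{2}}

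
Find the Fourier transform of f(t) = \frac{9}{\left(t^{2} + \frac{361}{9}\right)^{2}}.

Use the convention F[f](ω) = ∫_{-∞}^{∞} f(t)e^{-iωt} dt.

F(ω) = \frac{81 \pi \left(19 \left|{\omega}\right| + 3\right) e^{- \frac{19 \left|{\omega}\right|}{3}}}{13718}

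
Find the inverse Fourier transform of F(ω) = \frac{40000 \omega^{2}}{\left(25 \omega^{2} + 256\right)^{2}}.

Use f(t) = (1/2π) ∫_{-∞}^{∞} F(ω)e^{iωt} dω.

f(t) = 5 \left(1 - \frac{16 \left|{t}\right|}{5}\right) e^{- \frac{16 \left|{t}\right|}{5}}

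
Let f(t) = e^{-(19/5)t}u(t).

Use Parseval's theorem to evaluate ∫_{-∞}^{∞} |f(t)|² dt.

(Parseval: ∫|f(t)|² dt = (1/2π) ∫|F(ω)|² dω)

∫|f(t)|² dt = \frac{5}{38}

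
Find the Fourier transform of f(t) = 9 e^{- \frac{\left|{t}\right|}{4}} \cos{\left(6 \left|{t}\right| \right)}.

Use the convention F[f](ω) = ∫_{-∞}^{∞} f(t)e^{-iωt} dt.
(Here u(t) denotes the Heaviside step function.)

F(ω) = \frac{72 \left(16 \omega^{2} + 577\right)}{256 \omega^{4} - 18400 \omega^{2} + 332929}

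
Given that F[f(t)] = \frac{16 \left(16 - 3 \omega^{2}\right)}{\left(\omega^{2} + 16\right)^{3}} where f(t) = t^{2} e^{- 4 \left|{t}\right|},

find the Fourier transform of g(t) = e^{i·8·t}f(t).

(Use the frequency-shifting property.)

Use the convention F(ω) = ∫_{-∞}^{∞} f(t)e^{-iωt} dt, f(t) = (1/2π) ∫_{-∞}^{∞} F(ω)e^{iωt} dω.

F[g](ω) = \frac{16 \left(16 - 3 \left(\omega - 8\right)^{2}\right)}{\left(\left(\omega - 8\right)^{2} + 16\right)^{3}}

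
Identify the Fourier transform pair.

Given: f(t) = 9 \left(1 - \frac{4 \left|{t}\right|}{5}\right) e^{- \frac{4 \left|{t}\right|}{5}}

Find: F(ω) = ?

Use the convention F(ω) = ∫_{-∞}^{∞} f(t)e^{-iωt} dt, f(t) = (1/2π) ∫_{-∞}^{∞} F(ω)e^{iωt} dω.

F(ω) = \frac{18000 \omega^{2}}{\left(25 \omega^{2} + 16\right)^{2}}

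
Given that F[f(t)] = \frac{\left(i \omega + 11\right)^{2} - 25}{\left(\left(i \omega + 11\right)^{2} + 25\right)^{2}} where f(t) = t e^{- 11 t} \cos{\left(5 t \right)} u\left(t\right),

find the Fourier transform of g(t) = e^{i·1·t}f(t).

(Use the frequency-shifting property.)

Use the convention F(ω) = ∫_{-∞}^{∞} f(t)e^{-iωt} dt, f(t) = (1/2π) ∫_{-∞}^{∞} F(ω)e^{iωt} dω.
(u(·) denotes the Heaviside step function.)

F[g](ω) = \frac{\left(i \left(\omega - 1\right) + 11\right)^{2} - 25}{\left(\left(i \left(\omega - 1\right) + 11\right)^{2} + 25\right)^{2}}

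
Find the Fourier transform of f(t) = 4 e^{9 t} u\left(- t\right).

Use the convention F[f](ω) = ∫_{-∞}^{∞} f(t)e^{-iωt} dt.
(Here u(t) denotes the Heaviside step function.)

F(ω) = - \frac{4}{i \omega - 9}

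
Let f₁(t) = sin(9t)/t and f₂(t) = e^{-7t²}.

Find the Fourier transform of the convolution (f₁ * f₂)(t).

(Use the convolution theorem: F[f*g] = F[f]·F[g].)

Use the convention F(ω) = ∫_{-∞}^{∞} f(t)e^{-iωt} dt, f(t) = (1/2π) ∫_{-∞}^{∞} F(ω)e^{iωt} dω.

F[f₁*f₂](ω) = \begin{cases} \frac{\sqrt{7} \pi^{\frac{3}{2}} e^{- \frac{\omega^{2}}{28}}}{7} & \text{for}\: \omega > -9 \wedge \omega < 9 \\0 & \text{otherwise} \end{cases}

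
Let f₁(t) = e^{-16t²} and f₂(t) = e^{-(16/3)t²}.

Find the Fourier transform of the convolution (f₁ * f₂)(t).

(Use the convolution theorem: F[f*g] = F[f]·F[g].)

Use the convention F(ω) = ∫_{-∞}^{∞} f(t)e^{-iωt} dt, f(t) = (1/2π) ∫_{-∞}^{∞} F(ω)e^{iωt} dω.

F[f₁*f₂](ω) = \frac{\sqrt{3} \pi e^{- \frac{\omega^{2}}{16}}}{16}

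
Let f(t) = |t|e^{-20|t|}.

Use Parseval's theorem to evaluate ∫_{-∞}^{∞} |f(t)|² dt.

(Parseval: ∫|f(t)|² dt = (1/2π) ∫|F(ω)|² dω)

∫|f(t)|² dt = \frac{1}{16000}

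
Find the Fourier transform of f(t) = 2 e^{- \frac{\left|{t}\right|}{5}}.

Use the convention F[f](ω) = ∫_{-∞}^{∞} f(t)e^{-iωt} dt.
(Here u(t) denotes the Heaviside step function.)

F(ω) = \frac{20}{25 \omega^{2} + 1}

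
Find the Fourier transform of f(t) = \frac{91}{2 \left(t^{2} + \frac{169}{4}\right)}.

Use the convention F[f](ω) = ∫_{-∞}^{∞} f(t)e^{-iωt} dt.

F(ω) = 7 \pi e^{- \frac{13 \left|{\omega}\right|}{2}}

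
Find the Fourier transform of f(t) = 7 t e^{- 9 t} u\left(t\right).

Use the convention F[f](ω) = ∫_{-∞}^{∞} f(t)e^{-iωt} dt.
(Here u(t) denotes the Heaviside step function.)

F(ω) = \frac{7}{\left(i \omega + 9\right)^{2}}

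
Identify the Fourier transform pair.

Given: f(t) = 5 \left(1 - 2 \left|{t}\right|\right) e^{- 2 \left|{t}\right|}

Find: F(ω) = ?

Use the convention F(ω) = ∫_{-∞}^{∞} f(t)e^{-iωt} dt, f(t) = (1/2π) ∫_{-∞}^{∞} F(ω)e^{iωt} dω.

F(ω) = \frac{40 \omega^{2}}{\left(\omega^{2} + 4\right)^{2}}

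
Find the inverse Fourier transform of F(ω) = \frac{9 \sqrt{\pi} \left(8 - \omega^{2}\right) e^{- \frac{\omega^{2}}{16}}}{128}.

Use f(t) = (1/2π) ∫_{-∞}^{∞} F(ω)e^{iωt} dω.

f(t) = 9 t^{2} e^{- 4 t^{2}}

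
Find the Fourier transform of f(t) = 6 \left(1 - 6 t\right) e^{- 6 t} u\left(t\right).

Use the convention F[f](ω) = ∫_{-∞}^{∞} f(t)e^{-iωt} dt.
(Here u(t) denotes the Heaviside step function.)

F(ω) = \frac{6 i \omega}{- \omega^{2} + 12 i \omega + 36}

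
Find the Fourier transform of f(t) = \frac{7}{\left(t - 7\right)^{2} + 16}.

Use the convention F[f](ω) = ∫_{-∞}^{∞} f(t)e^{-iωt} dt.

F(ω) = \frac{7 \pi e^{- 7 i \omega - 4 \left|{\omega}\right|}}{4}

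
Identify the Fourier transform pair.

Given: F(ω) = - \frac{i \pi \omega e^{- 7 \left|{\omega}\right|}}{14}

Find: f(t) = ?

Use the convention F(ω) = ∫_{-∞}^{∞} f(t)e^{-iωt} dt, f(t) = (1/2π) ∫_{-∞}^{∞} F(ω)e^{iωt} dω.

f(t) = \frac{t}{\left(t^{2} + 49\right)^{2}}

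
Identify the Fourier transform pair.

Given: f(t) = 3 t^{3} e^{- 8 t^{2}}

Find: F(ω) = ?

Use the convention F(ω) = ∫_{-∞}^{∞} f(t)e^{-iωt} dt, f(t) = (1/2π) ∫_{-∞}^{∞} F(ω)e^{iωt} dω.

F(ω) = \frac{3 \sqrt{2} i \sqrt{\pi} \omega \left(\omega^{2} - 48\right) e^{- \frac{\omega^{2}}{32}}}{16384}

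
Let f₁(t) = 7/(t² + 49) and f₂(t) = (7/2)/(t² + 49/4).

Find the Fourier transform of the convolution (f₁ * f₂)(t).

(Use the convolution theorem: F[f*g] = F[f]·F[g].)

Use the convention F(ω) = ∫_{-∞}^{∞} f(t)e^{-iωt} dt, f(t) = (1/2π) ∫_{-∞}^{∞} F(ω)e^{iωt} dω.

F[f₁*f₂](ω) = \pi^{2} e^{- \frac{21 \left|{\omega}\right|}{2}}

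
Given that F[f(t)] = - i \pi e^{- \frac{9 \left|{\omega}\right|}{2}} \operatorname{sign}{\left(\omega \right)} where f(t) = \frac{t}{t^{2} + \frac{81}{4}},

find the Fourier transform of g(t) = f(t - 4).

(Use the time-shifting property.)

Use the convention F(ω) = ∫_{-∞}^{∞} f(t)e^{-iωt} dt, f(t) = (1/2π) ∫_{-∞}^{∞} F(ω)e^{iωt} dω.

F[g](ω) = - i \pi e^{- 4 i \omega} e^{- \frac{9 \left|{\omega}\right|}{2}} \operatorname{sign}{\left(\omega \right)}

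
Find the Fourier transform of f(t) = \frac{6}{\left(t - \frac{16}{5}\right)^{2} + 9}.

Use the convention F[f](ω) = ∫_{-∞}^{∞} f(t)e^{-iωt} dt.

F(ω) = 2 \pi e^{- \frac{16 i \omega}{5} - 3 \left|{\omega}\right|}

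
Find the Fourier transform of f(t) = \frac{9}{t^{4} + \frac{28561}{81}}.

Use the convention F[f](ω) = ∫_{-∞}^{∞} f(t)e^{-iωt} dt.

F(ω) = \frac{243 \pi e^{- \frac{13 \sqrt{2} \left|{\omega}\right|}{6}} \sin{\left(\frac{13 \sqrt{2} \left|{\omega}\right|}{6} + \frac{\pi}{4} \right)}}{2197}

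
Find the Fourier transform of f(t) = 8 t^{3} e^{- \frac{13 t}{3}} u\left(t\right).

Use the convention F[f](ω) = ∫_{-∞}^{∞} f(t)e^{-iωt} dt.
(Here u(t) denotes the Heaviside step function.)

F(ω) = \frac{3888}{\left(3 i \omega + 13\right)^{4}}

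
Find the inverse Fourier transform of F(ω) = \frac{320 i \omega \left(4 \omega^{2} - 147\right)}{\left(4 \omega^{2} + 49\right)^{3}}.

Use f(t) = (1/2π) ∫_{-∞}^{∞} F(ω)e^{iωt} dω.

f(t) = 5 t e^{- \frac{7 \left|{t}\right|}{2}} \left|{t}\right|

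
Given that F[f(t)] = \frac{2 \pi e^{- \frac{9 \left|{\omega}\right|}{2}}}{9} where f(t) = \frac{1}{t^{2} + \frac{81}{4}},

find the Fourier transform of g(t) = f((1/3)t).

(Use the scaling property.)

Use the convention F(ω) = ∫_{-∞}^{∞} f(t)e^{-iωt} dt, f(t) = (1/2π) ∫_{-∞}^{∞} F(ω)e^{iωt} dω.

F[g](ω) = \frac{2 \pi e^{- \frac{27 \left|{\omega}\right|}{2}}}{3}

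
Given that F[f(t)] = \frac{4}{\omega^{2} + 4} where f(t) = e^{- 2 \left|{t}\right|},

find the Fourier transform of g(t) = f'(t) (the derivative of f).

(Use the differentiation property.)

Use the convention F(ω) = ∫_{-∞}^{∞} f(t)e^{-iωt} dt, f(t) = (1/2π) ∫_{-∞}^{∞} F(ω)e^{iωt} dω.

F[g](ω) = \frac{4 i \omega}{\omega^{2} + 4}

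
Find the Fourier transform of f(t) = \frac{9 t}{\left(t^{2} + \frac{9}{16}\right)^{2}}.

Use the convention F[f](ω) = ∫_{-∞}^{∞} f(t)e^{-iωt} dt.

F(ω) = - 6 i \pi \omega e^{- \frac{3 \left|{\omega}\right|}{4}}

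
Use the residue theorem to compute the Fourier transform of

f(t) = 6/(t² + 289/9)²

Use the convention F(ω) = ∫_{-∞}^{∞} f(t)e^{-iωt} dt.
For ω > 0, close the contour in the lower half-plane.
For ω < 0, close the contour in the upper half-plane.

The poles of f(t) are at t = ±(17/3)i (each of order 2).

Let g(z) = f(z)e^{-iωz}; for large |z| the factor e^{-iωz} decays in the lower half-plane when ω > 0 and in the upper half-plane when ω < 0.

Case ω > 0 (lower half-plane, clockwise contour ⇒ F(ω) = -2πi·ΣRes):
  Res_{z = - \frac{17 i}{3}} g(z) = \frac{27 i \left(17 \omega + 3\right) e^{- \frac{17 \omega}{3}}}{9826} (pole of order 2)
  F(ω) = -2πi·ΣRes = \frac{27 \pi \left(17 \omega + 3\right) e^{- \frac{17 \omega}{3}}}{4913}

Case ω < 0 (upper half-plane, counterclockwise contour ⇒ F(ω) = +2πi·ΣRes):
  Res_{z = \frac{17 i}{3}} g(z) = \frac{27 i \left(17 \omega - 3\right) e^{\frac{17 \omega}{3}}}{9826} (pole of order 2)
  F(ω) = 2πi·ΣRes = \frac{27 \pi \left(3 - 17 \omega\right) e^{\frac{17 \omega}{3}}}{4913}

Both cases combine into a single formula in |ω|:

F(ω) = \frac{27 \pi \left(17 \left|{\omega}\right| + 3\right) e^{- \frac{17 \left|{\omega}\right|}{3}}}{4913}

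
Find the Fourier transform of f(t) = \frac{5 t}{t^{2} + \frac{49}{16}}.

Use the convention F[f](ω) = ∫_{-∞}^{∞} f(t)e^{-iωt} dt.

F(ω) = - 5 i \pi e^{- \frac{7 \left|{\omega}\right|}{4}} \operatorname{sign}{\left(\omega \right)}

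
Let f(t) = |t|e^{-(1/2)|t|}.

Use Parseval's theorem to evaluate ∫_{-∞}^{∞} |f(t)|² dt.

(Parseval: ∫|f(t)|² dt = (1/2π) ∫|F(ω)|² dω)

∫|f(t)|² dt = 4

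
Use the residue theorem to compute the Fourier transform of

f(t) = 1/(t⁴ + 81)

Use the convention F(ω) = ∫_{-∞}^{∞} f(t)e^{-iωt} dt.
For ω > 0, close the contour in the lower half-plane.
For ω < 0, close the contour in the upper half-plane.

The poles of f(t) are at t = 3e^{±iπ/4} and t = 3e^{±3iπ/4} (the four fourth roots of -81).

Let g(z) = f(z)e^{-iωz}; for large |z| the factor e^{-iωz} decays in the lower half-plane when ω > 0 and in the upper half-plane when ω < 0.

Case ω > 0 (lower half-plane, clockwise contour ⇒ F(ω) = -2πi·ΣRes):
  Res_{z = - \frac{3 \sqrt{2}}{2} - \frac{3 \sqrt{2} i}{2}} g(z) = \frac{\sqrt{2} i \left(1 - i\right) e^{\frac{3 \sqrt{2} \omega \left(-1 + i\right)}{2}}}{216}
  Res_{z = \frac{3 \sqrt{2}}{2} - \frac{3 \sqrt{2} i}{2}} g(z) = \frac{\sqrt{2} i \left(1 + i\right) e^{- \frac{3 \sqrt{2} \omega \left(1 + i\right)}{2}}}{216}
  F(ω) = -2πi·ΣRes = \frac{\sqrt{2} \pi \left(1 - i\right) \left(e^{3 \sqrt{2} i \omega} + i\right) e^{- \frac{3 \sqrt{2} \omega \left(1 + i\right)}{2}}}{108} = \frac{\pi e^{- \frac{3 \sqrt{2} \omega}{2}} \sin{\left(\frac{3 \sqrt{2} \omega}{2} + \frac{\pi}{4} \right)}}{27}

Case ω < 0 (upper half-plane, counterclockwise contour ⇒ F(ω) = +2πi·ΣRes):
  Res_{z = \frac{3 \sqrt{2}}{2} + \frac{3 \sqrt{2} i}{2}} g(z) = \frac{\sqrt{2} i \left(-1 + i\right) e^{\frac{3 \sqrt{2} \omega \left(1 - i\right)}{2}}}{216}
  Res_{z = - \frac{3 \sqrt{2}}{2} + \frac{3 \sqrt{2} i}{2}} g(z) = \frac{\sqrt{2} \left(1 - i\right) e^{\frac{3 \sqrt{2} \omega \left(1 + i\right)}{2}}}{216}
  F(ω) = 2πi·ΣRes = - \frac{\sqrt{2} i \pi \left(i \left(1 - i\right) e^{\frac{3 \sqrt{2} \omega \left(1 - i\right)}{2}} - \left(1 - i\right) e^{\frac{3 \sqrt{2} \omega \left(1 + i\right)}{2}}\right)}{108} = \frac{\pi e^{\frac{3 \sqrt{2} \omega}{2}} \cos{\left(\frac{3 \sqrt{2} \omega}{2} + \frac{\pi}{4} \right)}}{27}

Both cases combine into a single formula in |ω|:

F(ω) = \frac{\pi e^{- \frac{3 \sqrt{2} \left|{\omega}\right|}{2}} \sin{\left(\frac{3 \sqrt{2} \left|{\omega}\right|}{2} + \frac{\pi}{4} \right)}}{27}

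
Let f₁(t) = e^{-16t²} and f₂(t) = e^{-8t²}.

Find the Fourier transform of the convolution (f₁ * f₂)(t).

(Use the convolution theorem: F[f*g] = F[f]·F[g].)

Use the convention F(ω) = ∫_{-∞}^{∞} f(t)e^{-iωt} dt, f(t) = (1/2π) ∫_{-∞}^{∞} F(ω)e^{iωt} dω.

F[f₁*f₂](ω) = \frac{\sqrt{2} \pi e^{- \frac{3 \omega^{2}}{64}}}{16}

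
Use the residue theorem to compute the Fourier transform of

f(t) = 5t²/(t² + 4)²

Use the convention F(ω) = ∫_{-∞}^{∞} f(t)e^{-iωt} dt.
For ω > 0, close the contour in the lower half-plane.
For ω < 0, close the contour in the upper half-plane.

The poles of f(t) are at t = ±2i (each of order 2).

Let g(z) = f(z)e^{-iωz}; for large |z| the factor e^{-iωz} decays in the lower half-plane when ω > 0 and in the upper half-plane when ω < 0.

Case ω > 0 (lower half-plane, clockwise contour ⇒ F(ω) = -2πi·ΣRes):
  Res_{z = - 2 i} g(z) = \frac{5 i \left(1 - 2 \omega\right) e^{- 2 \omega}}{8} (pole of order 2)
  F(ω) = -2πi·ΣRes = \frac{5 \pi \left(1 - 2 \omega\right) e^{- 2 \omega}}{4}

Case ω < 0 (upper half-plane, counterclockwise contour ⇒ F(ω) = +2πi·ΣRes):
  Res_{z = 2 i} g(z) = \frac{5 i \left(- 2 \omega - 1\right) e^{2 \omega}}{8} (pole of order 2)
  F(ω) = 2πi·ΣRes = \frac{5 \pi \left(2 \omega + 1\right) e^{2 \omega}}{4}

Both cases combine into a single formula in |ω|:

F(ω) = \frac{5 \pi \left(1 - 2 \left|{\omega}\right|\right) e^{- 2 \left|{\omega}\right|}}{4}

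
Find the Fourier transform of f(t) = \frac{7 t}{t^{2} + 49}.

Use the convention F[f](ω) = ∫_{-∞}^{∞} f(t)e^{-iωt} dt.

F(ω) = - 7 i \pi e^{- 7 \left|{\omega}\right|} \operatorname{sign}{\left(\omega \right)}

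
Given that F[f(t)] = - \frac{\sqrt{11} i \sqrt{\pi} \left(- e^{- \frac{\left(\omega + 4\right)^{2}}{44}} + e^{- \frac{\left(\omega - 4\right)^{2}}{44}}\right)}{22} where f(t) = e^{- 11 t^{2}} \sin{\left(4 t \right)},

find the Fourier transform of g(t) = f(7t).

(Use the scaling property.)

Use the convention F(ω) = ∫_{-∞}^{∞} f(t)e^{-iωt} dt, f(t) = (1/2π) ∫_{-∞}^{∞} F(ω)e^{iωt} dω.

F[g](ω) = \frac{\sqrt{11} i \sqrt{\pi} \left(1 - e^{\frac{4 \omega}{77}}\right) e^{- \frac{\omega^{2}}{2156} - \frac{2 \omega}{77} - \frac{4}{11}}}{154}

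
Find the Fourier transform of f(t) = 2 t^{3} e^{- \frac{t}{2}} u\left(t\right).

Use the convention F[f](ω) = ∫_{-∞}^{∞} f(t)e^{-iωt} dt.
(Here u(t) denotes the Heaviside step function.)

F(ω) = \frac{192}{\left(2 i \omega + 1\right)^{4}}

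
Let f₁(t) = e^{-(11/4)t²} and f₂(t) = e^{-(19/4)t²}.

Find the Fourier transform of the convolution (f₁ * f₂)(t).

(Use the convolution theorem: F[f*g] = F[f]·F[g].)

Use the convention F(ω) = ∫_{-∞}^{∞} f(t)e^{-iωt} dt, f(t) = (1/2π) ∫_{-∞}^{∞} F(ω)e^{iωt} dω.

F[f₁*f₂](ω) = \frac{4 \sqrt{209} \pi e^{- \frac{30 \omega^{2}}{209}}}{209}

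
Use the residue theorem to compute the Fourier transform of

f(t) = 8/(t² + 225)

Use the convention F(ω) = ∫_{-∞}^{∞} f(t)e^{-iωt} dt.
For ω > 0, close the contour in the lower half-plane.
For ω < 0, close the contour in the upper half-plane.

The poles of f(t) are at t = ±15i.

Let g(z) = f(z)e^{-iωz}; for large |z| the factor e^{-iωz} decays in the lower half-plane when ω > 0 and in the upper half-plane when ω < 0.

Case ω > 0 (lower half-plane, clockwise contour ⇒ F(ω) = -2πi·ΣRes):
  Res_{z = - 15 i} g(z) = \frac{4 i e^{- 15 \omega}}{15}
  F(ω) = -2πi·ΣRes = \frac{8 \pi e^{- 15 \omega}}{15}

Case ω < 0 (upper half-plane, counterclockwise contour ⇒ F(ω) = +2πi·ΣRes):
  Res_{z = 15 i} g(z) = - \frac{4 i e^{15 \omega}}{15}
  F(ω) = 2πi·ΣRes = \frac{8 \pi e^{15 \omega}}{15}

Both cases combine into a single formula in |ω|:

F(ω) = \frac{8 \pi e^{- 15 \left|{\omega}\right|}}{15}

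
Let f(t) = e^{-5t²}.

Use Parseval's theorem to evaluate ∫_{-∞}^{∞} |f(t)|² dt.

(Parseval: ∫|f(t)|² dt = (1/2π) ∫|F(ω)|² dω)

∫|f(t)|² dt = \frac{\sqrt{10} \sqrt{\pi}}{10}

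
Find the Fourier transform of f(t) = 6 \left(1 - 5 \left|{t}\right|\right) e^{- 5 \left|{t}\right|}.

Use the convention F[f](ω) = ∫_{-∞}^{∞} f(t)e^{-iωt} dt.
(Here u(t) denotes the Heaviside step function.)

F(ω) = \frac{120 \omega^{2}}{\left(\omega^{2} + 25\right)^{2}}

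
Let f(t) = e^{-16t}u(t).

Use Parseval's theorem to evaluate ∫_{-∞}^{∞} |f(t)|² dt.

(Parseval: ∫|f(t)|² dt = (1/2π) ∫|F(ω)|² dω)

∫|f(t)|² dt = \frac{1}{32}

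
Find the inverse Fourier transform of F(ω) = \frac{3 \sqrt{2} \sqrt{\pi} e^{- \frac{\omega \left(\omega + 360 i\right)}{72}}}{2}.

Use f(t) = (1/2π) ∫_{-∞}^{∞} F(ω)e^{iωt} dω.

f(t) = 9 e^{- 18 \left(t - 5\right)^{2}}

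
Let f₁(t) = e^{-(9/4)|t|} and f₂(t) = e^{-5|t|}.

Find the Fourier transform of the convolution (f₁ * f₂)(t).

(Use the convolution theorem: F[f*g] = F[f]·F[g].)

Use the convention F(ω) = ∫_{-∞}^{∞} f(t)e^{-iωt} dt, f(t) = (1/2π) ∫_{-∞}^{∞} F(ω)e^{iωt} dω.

F[f₁*f₂](ω) = \frac{720}{\left(\omega^{2} + 25\right) \left(16 \omega^{2} + 81\right)}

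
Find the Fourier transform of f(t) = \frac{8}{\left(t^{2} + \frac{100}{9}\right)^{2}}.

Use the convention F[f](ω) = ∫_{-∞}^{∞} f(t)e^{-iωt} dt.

F(ω) = \frac{9 \pi \left(10 \left|{\omega}\right| + 3\right) e^{- \frac{10 \left|{\omega}\right|}{3}}}{250}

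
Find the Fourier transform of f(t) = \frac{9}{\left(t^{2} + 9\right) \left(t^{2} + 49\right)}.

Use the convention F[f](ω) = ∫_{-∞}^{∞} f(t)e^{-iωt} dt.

F(ω) = \frac{3 \pi \left(7 e^{4 \left|{\omega}\right|} - 3\right) e^{- 7 \left|{\omega}\right|}}{280}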